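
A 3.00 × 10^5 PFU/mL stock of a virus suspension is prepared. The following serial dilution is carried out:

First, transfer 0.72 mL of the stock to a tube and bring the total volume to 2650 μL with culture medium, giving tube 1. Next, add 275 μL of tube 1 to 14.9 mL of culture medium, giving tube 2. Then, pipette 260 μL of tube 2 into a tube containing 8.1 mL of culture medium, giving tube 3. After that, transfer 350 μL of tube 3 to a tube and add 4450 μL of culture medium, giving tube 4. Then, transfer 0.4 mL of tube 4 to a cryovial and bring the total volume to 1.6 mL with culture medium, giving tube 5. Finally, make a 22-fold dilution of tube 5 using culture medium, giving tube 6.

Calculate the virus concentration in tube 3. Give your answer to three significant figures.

45.9 PFU/mL

Step 1: 0.72 mL brought to 2650 μL → factor 2.65/0.72 = 3.6806
Step 2: 275 μL + 14.9 mL = 15175 μL total → factor 15175/275 = 55.182
Step 3: 260 μL + 8.1 mL = 8360 μL total → factor 8360/260 = 32.154
Dilution factor through tube 3 = 3.6806 × 55.182 × 32.154 = 6530.4
[tube 3] = 3.00 × 10^5 PFU/mL / 6530.4 = 45.9 PFU/mL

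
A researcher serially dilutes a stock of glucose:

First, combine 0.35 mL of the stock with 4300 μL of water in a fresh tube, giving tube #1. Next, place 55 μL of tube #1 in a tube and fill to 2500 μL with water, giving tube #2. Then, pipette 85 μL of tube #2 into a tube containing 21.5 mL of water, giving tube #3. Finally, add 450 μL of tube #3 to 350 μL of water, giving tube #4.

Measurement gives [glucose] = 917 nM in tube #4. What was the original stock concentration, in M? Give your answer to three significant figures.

Step 1: 0.35 mL + 4300 μL = 4.65 mL total → factor 4.65/0.35 = 13.286
Step 2: 55 μL brought to 2500 μL → factor 2500/55 = 45.455
Step 3: 85 μL + 21.5 mL = 21585 μL total → factor 21585/85 = 253.94
Step 4: 450 μL + 350 μL = 800 μL total → factor 800/450 = 1.7778
Overall dilution factor = 13.286 × 45.455 × 253.94 × 1.7778 = 2.7263 × 10^5
Stock = 917 nM × 2.7263 × 10^5 = 2.500 × 10^8 nM = 0.250 M

0.250 M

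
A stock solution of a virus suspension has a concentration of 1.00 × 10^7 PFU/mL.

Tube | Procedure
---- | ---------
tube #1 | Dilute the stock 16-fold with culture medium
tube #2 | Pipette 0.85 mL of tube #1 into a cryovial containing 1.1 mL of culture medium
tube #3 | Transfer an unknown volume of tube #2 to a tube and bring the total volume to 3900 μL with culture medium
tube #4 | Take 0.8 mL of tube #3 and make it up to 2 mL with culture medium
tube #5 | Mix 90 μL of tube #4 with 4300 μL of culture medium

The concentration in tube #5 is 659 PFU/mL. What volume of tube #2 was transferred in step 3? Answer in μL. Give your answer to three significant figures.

1.15 × 10^3 μL

Step 1: 16-fold → factor 16
Step 2: 0.85 mL + 1.1 mL = 1.95 mL total → factor 1.95/0.85 = 2.2941
Step 3: v brought to 3900 μL → factor = 3900 μL/v
Step 4: 0.8 mL brought to 2 mL → factor 2/0.8 = 2.5
Step 5: 90 μL + 4300 μL = 4390 μL total → factor 4390/90 = 48.778
Product of known-step factors = 4476.1
Overall factor = 1.00 × 10^7 PFU/mL / (659 PFU/mL) = 15175
Step-3 factor = 15175 / 4476.1 = 3.3901
v = 3900 μL / 3.3901 = 1.15 × 10^3 μL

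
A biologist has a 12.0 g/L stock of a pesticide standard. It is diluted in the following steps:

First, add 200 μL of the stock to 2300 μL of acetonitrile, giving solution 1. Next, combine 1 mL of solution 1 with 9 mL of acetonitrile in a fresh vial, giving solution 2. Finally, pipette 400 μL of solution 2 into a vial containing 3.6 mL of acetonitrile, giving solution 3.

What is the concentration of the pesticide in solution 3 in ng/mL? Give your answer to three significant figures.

9.60 × 10^3 ng/mL

Step 1: 200 μL + 2300 μL = 2500 μL total → factor 2500/200 = 12.5
Step 2: 1 mL + 9 mL = 10 mL total → factor 10/1 = 10
Step 3: 400 μL + 3.6 mL = 4000 μL total → factor 4000/400 = 10
Overall dilution factor = 12.5 × 10 × 10 = 1250
Final = 12.0 g/L / 1250 = 0.009600 g/L = 9.60 × 10^3 ng/mL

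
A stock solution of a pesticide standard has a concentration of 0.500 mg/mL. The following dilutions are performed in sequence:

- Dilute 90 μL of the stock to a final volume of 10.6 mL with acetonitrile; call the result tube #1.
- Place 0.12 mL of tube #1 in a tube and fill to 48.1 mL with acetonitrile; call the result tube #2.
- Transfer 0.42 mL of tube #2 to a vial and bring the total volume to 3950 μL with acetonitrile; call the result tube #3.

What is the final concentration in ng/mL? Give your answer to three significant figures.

1.13 ng/mL

Step 1: 90 μL brought to 10.6 mL → factor 10600/90 = 117.78
Step 2: 0.12 mL brought to 48.1 mL → factor 48.1/0.12 = 400.83
Step 3: 0.42 mL brought to 3950 μL → factor 3.95/0.42 = 9.4048
Overall dilution factor = 117.78 × 400.83 × 9.4048 = 4.4399 × 10^5
Final = 0.500 mg/mL / 4.4399 × 10^5 = 1.126 × 10^-6 mg/mL = 1.13 ng/mL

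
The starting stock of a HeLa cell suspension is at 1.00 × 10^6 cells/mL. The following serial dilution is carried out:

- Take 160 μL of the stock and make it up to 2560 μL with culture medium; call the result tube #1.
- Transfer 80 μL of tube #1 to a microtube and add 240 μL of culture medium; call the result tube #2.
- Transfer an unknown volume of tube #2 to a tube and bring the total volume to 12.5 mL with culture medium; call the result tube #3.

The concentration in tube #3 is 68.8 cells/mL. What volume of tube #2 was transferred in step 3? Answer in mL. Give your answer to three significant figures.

Step 1: 160 μL brought to 2560 μL → factor 2560/160 = 16
Step 2: 80 μL + 240 μL = 320 μL total → factor 320/80 = 4
Step 3: v brought to 12.5 mL → factor = 12.5 mL/v
Product of known-step factors = 64
Overall factor = 1.00 × 10^6 cells/mL / (68.8 cells/mL) = 14535
Step-3 factor = 14535 / 64 = 227.11
v = 12.5 mL / 227.11 = 0.0550 mL

0.0550 mL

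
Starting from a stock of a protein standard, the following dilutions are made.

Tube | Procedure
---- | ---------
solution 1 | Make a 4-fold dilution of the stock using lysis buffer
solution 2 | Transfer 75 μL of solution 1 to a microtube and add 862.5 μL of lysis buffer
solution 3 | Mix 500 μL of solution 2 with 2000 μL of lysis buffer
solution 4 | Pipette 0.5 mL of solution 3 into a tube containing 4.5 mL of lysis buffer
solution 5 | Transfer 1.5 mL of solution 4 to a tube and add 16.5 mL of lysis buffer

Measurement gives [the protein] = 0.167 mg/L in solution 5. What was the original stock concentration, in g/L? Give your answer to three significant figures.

Step 1: 4-fold → factor 4
Step 2: 75 μL + 862.5 μL = 937.5 μL total → factor 937.5/75 = 12.5
Step 3: 500 μL + 2000 μL = 2500 μL total → factor 2500/500 = 5
Step 4: 0.5 mL + 4.5 mL = 5 mL total → factor 5/0.5 = 10
Step 5: 1.5 mL + 16.5 mL = 18 mL total → factor 18/1.5 = 12
Overall dilution factor = 4 × 12.5 × 5 × 10 × 12 = 30000
Stock = 0.167 mg/L × 30000 = 5010 mg/L = 5.01 g/L

5.01 g/L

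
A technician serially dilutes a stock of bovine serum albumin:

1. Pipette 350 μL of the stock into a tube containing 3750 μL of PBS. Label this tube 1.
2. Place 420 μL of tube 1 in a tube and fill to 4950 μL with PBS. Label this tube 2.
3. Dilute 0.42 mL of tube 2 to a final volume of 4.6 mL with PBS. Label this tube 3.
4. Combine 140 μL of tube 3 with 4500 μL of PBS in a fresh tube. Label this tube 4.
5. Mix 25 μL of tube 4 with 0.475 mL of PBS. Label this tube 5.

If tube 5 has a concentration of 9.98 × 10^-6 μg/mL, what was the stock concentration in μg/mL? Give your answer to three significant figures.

Step 1: 350 μL + 3750 μL = 4100 μL total → factor 4100/350 = 11.714
Step 2: 420 μL brought to 4950 μL → factor 4950/420 = 11.786
Step 3: 0.42 mL brought to 4.6 mL → factor 4.6/0.42 = 10.952
Step 4: 140 μL + 4500 μL = 4640 μL total → factor 4640/140 = 33.143
Step 5: 25 μL + 0.475 mL = 500 μL total → factor 500/25 = 20
Overall dilution factor = 11.714 × 11.786 × 10.952 × 33.143 × 20 = 1.0023 × 10^6
Stock = 9.98 × 10^-6 μg/mL × 1.0023 × 10^6 = 10.0 μg/mL

10.0 μg/mL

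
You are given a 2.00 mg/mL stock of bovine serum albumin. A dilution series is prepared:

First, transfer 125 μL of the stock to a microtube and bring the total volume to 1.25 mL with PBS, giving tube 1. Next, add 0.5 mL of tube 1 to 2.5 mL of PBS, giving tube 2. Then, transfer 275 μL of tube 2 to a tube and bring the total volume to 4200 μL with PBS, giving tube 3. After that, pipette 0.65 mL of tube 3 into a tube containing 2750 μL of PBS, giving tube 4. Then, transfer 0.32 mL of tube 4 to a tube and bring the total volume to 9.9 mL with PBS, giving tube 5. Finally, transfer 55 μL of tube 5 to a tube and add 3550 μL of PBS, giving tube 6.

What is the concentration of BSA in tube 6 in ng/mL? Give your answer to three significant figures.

Step 1: 125 μL brought to 1.25 mL → factor 1250/125 = 10
Step 2: 0.5 mL + 2.5 mL = 3 mL total → factor 3/0.5 = 6
Step 3: 275 μL brought to 4200 μL → factor 4200/275 = 15.273
Step 4: 0.65 mL + 2750 μL = 3.4 mL total → factor 3.4/0.65 = 5.2308
Step 5: 0.32 mL brought to 9.9 mL → factor 9.9/0.32 = 30.938
Step 6: 55 μL + 3550 μL = 3605 μL total → factor 3605/55 = 65.545
Overall dilution factor = 10 × 6 × 15.273 × 5.2308 × 30.938 × 65.545 = 9.7199 × 10^6
Final = 2.00 mg/mL / 9.7199 × 10^6 = 2.058 × 10^-7 mg/mL = 0.206 ng/mL

0.206 ng/mL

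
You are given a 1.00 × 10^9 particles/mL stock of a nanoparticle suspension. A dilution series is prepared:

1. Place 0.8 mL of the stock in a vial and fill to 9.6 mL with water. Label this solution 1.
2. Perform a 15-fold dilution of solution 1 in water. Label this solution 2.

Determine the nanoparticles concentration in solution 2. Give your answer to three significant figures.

Step 1: 0.8 mL brought to 9.6 mL → factor 9.6/0.8 = 12
Step 2: 15-fold → factor 15
Overall dilution factor = 12 × 15 = 180
Final = 1.00 × 10^9 particles/mL / 180 = 5.56 × 10^6 particles/mL

5.56 × 10^6 particles/mL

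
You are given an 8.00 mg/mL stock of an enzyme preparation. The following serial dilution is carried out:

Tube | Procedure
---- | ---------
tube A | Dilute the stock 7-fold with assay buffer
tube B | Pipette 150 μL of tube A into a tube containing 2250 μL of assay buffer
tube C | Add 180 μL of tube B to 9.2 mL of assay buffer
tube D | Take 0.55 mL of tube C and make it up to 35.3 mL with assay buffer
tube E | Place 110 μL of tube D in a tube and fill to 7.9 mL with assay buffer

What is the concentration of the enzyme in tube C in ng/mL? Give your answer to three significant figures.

Step 1: 7-fold → factor 7
Step 2: 150 μL + 2250 μL = 2400 μL total → factor 2400/150 = 16
Step 3: 180 μL + 9.2 mL = 9380 μL total → factor 9380/180 = 52.111
Dilution factor through tube C = 7 × 16 × 52.111 = 5836.4
[tube C] = 8.00 mg/mL / 5836.4 = 0.001371 mg/mL = 1.37 × 10^3 ng/mL

1.37 × 10^3 ng/mL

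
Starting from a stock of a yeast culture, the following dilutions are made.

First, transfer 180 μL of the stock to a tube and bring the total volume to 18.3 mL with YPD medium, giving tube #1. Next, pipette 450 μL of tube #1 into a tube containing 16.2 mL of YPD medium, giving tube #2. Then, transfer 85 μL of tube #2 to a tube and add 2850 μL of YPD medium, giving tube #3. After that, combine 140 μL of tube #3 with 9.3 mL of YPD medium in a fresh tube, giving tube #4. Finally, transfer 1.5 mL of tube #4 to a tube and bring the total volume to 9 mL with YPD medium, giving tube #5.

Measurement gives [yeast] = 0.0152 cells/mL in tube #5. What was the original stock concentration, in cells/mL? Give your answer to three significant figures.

Step 1: 180 μL brought to 18.3 mL → factor 18300/180 = 101.67
Step 2: 450 μL + 16.2 mL = 16650 μL total → factor 16650/450 = 37
Step 3: 85 μL + 2850 μL = 2935 μL total → factor 2935/85 = 34.529
Step 4: 140 μL + 9.3 mL = 9440 μL total → factor 9440/140 = 67.429
Step 5: 1.5 mL brought to 9 mL → factor 9/1.5 = 6
Overall dilution factor = 101.67 × 37 × 34.529 × 67.429 × 6 = 5.2549 × 10^7
Stock = 0.0152 cells/mL × 5.2549 × 10^7 = 7.99 × 10^5 cells/mL

7.99 × 10^5 cells/mL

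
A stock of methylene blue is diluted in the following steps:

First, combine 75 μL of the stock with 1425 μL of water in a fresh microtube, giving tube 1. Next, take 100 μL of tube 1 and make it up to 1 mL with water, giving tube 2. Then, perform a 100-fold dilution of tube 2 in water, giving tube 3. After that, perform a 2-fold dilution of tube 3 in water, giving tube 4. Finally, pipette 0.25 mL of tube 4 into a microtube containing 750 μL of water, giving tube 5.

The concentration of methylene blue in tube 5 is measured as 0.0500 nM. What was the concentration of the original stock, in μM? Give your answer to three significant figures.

8.00 μM

Step 1: 75 μL + 1425 μL = 1500 μL total → factor 1500/75 = 20
Step 2: 100 μL brought to 1 mL → factor 1000/100 = 10
Step 3: 100-fold → factor 100
Step 4: 2-fold → factor 2
Step 5: 0.25 mL + 750 μL = 1 mL total → factor 1/0.25 = 4
Overall dilution factor = 20 × 10 × 100 × 2 × 4 = 1.6 × 10^5
Stock = 0.0500 nM × 1.6 × 10^5 = 8000 nM = 8.00 μM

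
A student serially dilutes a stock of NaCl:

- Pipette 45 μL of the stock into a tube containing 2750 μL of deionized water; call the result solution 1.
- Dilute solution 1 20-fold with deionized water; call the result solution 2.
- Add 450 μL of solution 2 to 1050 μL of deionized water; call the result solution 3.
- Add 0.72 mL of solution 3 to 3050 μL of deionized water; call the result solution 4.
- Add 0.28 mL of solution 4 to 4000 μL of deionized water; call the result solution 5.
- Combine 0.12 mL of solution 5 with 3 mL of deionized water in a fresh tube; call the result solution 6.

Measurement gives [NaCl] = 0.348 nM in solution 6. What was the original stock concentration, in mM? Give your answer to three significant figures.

Step 1: 45 μL + 2750 μL = 2795 μL total → factor 2795/45 = 62.111
Step 2: 20-fold → factor 20
Step 3: 450 μL + 1050 μL = 1500 μL total → factor 1500/450 = 3.3333
Step 4: 0.72 mL + 3050 μL = 3.77 mL total → factor 3.77/0.72 = 5.2361
Step 5: 0.28 mL + 4000 μL = 4.28 mL total → factor 4.28/0.28 = 15.286
Step 6: 0.12 mL + 3 mL = 3.12 mL total → factor 3.12/0.12 = 26
Overall dilution factor = 62.111 × 20 × 3.3333 × 5.2361 × 15.286 × 26 = 8.6168 × 10^6
Stock = 0.348 nM × 8.6168 × 10^6 = 2.999 × 10^6 nM = 3.00 mM

3.00 mM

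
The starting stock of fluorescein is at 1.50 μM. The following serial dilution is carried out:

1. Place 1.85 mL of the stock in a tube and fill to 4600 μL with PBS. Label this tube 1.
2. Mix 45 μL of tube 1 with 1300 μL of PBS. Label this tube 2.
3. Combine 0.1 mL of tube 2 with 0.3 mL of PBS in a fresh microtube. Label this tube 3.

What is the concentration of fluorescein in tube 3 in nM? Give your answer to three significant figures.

Step 1: 1.85 mL brought to 4600 μL → factor 4.6/1.85 = 2.4865
Step 2: 45 μL + 1300 μL = 1345 μL total → factor 1345/45 = 29.889
Step 3: 0.1 mL + 0.3 mL = 0.4 mL total → factor 0.4/0.1 = 4
Overall dilution factor = 2.4865 × 29.889 × 4 = 297.27
Final = 1.50 μM / 297.27 = 0.005046 μM = 5.05 nM

5.05 nM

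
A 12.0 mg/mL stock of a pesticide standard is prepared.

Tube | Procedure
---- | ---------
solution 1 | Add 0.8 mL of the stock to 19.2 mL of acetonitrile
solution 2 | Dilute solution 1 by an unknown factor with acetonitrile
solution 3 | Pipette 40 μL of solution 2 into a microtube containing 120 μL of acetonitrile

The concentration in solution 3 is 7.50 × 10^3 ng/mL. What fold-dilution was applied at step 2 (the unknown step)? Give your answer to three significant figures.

16.0-fold

Step 1: 0.8 mL + 19.2 mL = 20 mL total → factor 20/0.8 = 25
Step 2: unknown factor x
Step 3: 40 μL + 120 μL = 160 μL total → factor 160/40 = 4
Product of known-step factors = 100
Overall factor = 12.0 mg/mL / (7.50 × 10^3 ng/mL) = 1600
x = 1600 / 100 = 16.0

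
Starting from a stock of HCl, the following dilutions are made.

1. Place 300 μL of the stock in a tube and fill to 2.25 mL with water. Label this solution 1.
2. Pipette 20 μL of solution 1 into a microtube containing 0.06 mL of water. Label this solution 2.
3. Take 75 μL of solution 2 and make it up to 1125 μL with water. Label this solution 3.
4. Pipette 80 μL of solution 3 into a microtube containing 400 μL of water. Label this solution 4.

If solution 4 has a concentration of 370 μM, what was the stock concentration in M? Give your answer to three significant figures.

0.999 M

Step 1: 300 μL brought to 2.25 mL → factor 2250/300 = 7.5
Step 2: 20 μL + 0.06 mL = 80 μL total → factor 80/20 = 4
Step 3: 75 μL brought to 1125 μL → factor 1125/75 = 15
Step 4: 80 μL + 400 μL = 480 μL total → factor 480/80 = 6
Overall dilution factor = 7.5 × 4 × 15 × 6 = 2700
Stock = 370 μM × 2700 = 9.990 × 10^5 μM = 0.999 M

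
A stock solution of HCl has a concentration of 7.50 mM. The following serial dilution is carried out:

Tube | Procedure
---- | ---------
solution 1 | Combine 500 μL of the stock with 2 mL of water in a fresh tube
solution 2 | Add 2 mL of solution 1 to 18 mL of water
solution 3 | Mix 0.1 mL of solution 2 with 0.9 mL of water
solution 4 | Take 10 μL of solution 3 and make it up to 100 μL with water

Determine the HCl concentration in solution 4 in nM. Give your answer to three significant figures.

1.50 × 10^3 nM

Step 1: 500 μL + 2 mL = 2500 μL total → factor 2500/500 = 5
Step 2: 2 mL + 18 mL = 20 mL total → factor 20/2 = 10
Step 3: 0.1 mL + 0.9 mL = 1 mL total → factor 1/0.1 = 10
Step 4: 10 μL brought to 100 μL → factor 100/10 = 10
Overall dilution factor = 5 × 10 × 10 × 10 = 5000
Final = 7.50 mM / 5000 = 0.001500 mM = 1.50 × 10^3 nM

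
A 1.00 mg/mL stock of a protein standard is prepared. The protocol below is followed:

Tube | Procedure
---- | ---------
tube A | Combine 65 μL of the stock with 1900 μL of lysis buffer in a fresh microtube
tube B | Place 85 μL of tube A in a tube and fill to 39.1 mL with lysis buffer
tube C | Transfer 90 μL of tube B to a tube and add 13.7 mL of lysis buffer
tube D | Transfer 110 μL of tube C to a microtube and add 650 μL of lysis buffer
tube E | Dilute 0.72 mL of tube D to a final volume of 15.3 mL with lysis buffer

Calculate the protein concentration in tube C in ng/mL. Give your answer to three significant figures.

0.469 ng/mL

Step 1: 65 μL + 1900 μL = 1965 μL total → factor 1965/65 = 30.231
Step 2: 85 μL brought to 39.1 mL → factor 39100/85 = 460
Step 3: 90 μL + 13.7 mL = 13790 μL total → factor 13790/90 = 153.22
Dilution factor through tube C = 30.231 × 460 × 153.22 = 2.1307 × 10^6
[tube C] = 1.00 mg/mL / 2.1307 × 10^6 = 4.693 × 10^-7 mg/mL = 0.469 ng/mL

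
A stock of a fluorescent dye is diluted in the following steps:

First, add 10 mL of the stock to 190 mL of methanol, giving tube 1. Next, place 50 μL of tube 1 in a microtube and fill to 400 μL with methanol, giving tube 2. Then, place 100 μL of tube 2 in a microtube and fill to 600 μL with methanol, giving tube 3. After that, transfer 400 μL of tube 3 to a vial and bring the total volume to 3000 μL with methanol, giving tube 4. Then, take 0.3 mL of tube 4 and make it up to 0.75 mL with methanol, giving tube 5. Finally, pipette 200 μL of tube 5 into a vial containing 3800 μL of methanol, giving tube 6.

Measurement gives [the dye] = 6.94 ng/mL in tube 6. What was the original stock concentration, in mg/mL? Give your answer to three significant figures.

2.50 mg/mL

Step 1: 10 mL + 190 mL = 200 mL total → factor 200/10 = 20
Step 2: 50 μL brought to 400 μL → factor 400/50 = 8
Step 3: 100 μL brought to 600 μL → factor 600/100 = 6
Step 4: 400 μL brought to 3000 μL → factor 3000/400 = 7.5
Step 5: 0.3 mL brought to 0.75 mL → factor 0.75/0.3 = 2.5
Step 6: 200 μL + 3800 μL = 4000 μL total → factor 4000/200 = 20
Overall dilution factor = 20 × 8 × 6 × 7.5 × 2.5 × 20 = 3.6 × 10^5
Stock = 6.94 ng/mL × 3.6 × 10^5 = 2.498 × 10^6 ng/mL = 2.50 mg/mL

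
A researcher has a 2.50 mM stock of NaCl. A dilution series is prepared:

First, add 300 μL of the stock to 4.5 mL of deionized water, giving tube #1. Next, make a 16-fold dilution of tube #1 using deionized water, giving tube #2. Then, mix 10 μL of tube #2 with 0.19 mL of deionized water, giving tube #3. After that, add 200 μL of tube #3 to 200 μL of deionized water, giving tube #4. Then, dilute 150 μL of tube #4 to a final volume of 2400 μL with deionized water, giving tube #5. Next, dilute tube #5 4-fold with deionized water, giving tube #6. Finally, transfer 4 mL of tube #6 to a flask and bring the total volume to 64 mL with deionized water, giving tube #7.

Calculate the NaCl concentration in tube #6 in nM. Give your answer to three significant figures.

3.81 nM

Step 1: 300 μL + 4.5 mL = 4800 μL total → factor 4800/300 = 16
Step 2: 16-fold → factor 16
Step 3: 10 μL + 0.19 mL = 200 μL total → factor 200/10 = 20
Step 4: 200 μL + 200 μL = 400 μL total → factor 400/200 = 2
Step 5: 150 μL brought to 2400 μL → factor 2400/150 = 16
Step 6: 4-fold → factor 4
Dilution factor through tube #6 = 16 × 16 × 20 × 2 × 16 × 4 = 6.5536 × 10^5
[tube #6] = 2.50 mM / 6.5536 × 10^5 = 3.815 × 10^-6 mM = 3.81 nM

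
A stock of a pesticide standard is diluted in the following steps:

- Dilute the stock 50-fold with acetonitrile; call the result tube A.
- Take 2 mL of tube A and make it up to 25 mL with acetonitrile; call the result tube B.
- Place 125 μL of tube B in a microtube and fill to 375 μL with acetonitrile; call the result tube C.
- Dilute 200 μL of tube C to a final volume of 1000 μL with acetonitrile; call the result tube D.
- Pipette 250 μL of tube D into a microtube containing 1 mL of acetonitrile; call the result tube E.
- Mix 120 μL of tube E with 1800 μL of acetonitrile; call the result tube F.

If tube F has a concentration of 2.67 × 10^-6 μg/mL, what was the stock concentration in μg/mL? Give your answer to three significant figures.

Step 1: 50-fold → factor 50
Step 2: 2 mL brought to 25 mL → factor 25/2 = 12.5
Step 3: 125 μL brought to 375 μL → factor 375/125 = 3
Step 4: 200 μL brought to 1000 μL → factor 1000/200 = 5
Step 5: 250 μL + 1 mL = 1250 μL total → factor 1250/250 = 5
Step 6: 120 μL + 1800 μL = 1920 μL total → factor 1920/120 = 16
Overall dilution factor = 50 × 12.5 × 3 × 5 × 5 × 16 = 7.5 × 10^5
Stock = 2.67 × 10^-6 μg/mL × 7.5 × 10^5 = 2.00 μg/mL

2.00 μg/mL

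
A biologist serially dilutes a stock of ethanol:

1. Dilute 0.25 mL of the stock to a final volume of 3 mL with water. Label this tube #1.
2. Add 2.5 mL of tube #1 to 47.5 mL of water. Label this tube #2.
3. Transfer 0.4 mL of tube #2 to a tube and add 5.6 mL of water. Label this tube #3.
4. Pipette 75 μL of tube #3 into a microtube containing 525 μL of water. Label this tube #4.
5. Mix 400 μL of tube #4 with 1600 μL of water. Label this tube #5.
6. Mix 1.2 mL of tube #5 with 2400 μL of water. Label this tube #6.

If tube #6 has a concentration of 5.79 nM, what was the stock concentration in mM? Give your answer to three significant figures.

Step 1: 0.25 mL brought to 3 mL → factor 3/0.25 = 12
Step 2: 2.5 mL + 47.5 mL = 50 mL total → factor 50/2.5 = 20
Step 3: 0.4 mL + 5.6 mL = 6 mL total → factor 6/0.4 = 15
Step 4: 75 μL + 525 μL = 600 μL total → factor 600/75 = 8
Step 5: 400 μL + 1600 μL = 2000 μL total → factor 2000/400 = 5
Step 6: 1.2 mL + 2400 μL = 3.6 mL total → factor 3.6/1.2 = 3
Overall dilution factor = 12 × 20 × 15 × 8 × 5 × 3 = 4.32 × 10^5
Stock = 5.79 nM × 4.32 × 10^5 = 2.501 × 10^6 nM = 2.50 mM

2.50 mM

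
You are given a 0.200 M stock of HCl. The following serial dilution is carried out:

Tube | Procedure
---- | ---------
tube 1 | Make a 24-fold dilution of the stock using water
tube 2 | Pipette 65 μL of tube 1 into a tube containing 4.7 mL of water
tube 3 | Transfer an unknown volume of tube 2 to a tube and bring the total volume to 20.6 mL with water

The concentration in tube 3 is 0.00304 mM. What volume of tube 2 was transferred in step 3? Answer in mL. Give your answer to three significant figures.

Step 1: 24-fold → factor 24
Step 2: 65 μL + 4.7 mL = 4765 μL total → factor 4765/65 = 73.308
Step 3: v brought to 20.6 mL → factor = 20.6 mL/v
Product of known-step factors = 1759.4
Overall factor = 0.200 M / (0.00304 mM) = 65789
Step-3 factor = 65789 / 1759.4 = 37.393
v = 20.6 mL / 37.393 = 0.551 mL

0.551 mL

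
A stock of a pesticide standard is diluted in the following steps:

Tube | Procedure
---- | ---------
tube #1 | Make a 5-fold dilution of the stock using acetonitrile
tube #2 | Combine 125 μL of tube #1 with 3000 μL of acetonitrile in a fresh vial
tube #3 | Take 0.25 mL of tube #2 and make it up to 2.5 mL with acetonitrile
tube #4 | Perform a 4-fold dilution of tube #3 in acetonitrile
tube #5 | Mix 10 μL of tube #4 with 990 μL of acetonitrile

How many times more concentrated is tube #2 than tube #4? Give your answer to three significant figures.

40.0

Step 1: 5-fold → factor 5
Step 2: 125 μL + 3000 μL = 3125 μL total → factor 3125/125 = 25
Step 3: 0.25 mL brought to 2.5 mL → factor 2.5/0.25 = 10
Step 4: 4-fold → factor 4
Dilution factor to tube #2 = 125; to tube #4 = 5000
[tube #2]/[tube #4] = (factor to tube #4)/(factor to tube #2) = 5000/125 = 40.0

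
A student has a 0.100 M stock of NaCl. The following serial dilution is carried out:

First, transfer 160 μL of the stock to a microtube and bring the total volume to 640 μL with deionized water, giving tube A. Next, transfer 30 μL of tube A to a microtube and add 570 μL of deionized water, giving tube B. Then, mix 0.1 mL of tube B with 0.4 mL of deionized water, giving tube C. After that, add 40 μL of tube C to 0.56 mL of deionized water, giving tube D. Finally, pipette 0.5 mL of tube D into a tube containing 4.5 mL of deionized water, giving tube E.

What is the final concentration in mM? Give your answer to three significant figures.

Step 1: 160 μL brought to 640 μL → factor 640/160 = 4
Step 2: 30 μL + 570 μL = 600 μL total → factor 600/30 = 20
Step 3: 0.1 mL + 0.4 mL = 0.5 mL total → factor 0.5/0.1 = 5
Step 4: 40 μL + 0.56 mL = 600 μL total → factor 600/40 = 15
Step 5: 0.5 mL + 4.5 mL = 5 mL total → factor 5/0.5 = 10
Overall dilution factor = 4 × 20 × 5 × 15 × 10 = 60000
Final = 0.100 M / 60000 = 1.667 × 10^-6 M = 0.00167 mM

0.00167 mM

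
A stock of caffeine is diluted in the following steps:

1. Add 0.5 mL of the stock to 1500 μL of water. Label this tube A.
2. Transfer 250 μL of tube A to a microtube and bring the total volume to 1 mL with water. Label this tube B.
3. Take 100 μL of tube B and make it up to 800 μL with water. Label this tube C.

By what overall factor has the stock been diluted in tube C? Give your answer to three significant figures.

128

Step 1: 0.5 mL + 1500 μL = 2 mL total → factor 2/0.5 = 4
Step 2: 250 μL brought to 1 mL → factor 1000/250 = 4
Step 3: 100 μL brought to 800 μL → factor 800/100 = 8
Overall dilution factor = 4 × 4 × 8 = 128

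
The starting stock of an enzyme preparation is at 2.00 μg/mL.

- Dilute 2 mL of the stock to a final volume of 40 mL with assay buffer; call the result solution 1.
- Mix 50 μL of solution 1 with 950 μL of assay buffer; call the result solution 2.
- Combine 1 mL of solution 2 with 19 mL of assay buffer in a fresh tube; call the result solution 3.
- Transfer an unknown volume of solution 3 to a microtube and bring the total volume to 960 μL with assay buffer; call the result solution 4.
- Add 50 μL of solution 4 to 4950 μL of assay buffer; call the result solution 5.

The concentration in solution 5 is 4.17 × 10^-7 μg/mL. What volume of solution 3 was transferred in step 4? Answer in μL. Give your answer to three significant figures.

160 μL

Step 1: 2 mL brought to 40 mL → factor 40/2 = 20
Step 2: 50 μL + 950 μL = 1000 μL total → factor 1000/50 = 20
Step 3: 1 mL + 19 mL = 20 mL total → factor 20/1 = 20
Step 4: v brought to 960 μL → factor = 960 μL/v
Step 5: 50 μL + 4950 μL = 5000 μL total → factor 5000/50 = 100
Product of known-step factors = 8 × 10^5
Overall factor = 2.00 μg/mL / (4.17 × 10^-7 μg/mL) = 4.7962 × 10^6
Step-4 factor = 4.7962 × 10^6 / 8 × 10^5 = 5.9952
v = 960 μL / 5.9952 = 160 μL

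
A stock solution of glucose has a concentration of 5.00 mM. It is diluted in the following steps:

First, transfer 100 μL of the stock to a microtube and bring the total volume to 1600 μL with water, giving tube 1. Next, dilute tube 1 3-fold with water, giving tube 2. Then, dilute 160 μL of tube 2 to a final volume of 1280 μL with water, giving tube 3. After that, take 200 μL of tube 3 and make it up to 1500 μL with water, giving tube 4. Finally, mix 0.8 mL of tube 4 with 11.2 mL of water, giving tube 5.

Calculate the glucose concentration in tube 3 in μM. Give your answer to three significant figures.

13.0 μM

Step 1: 100 μL brought to 1600 μL → factor 1600/100 = 16
Step 2: 3-fold → factor 3
Step 3: 160 μL brought to 1280 μL → factor 1280/160 = 8
Dilution factor through tube 3 = 16 × 3 × 8 = 384
[tube 3] = 5.00 mM / 384 = 0.01302 mM = 13.0 μM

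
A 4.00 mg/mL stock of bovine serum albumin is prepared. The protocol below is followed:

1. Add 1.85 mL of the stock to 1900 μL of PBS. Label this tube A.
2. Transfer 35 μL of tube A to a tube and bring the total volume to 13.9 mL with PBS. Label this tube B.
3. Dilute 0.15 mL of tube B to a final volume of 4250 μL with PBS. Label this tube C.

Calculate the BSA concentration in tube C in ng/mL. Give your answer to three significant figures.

Step 1: 1.85 mL + 1900 μL = 3.75 mL total → factor 3.75/1.85 = 2.027
Step 2: 35 μL brought to 13.9 mL → factor 13900/35 = 397.14
Step 3: 0.15 mL brought to 4250 μL → factor 4.25/0.15 = 28.333
Dilution factor through tube C = 2.027 × 397.14 × 28.333 = 22809
[tube C] = 4.00 mg/mL / 22809 = 0.0001754 mg/mL = 175 ng/mL

175 ng/mL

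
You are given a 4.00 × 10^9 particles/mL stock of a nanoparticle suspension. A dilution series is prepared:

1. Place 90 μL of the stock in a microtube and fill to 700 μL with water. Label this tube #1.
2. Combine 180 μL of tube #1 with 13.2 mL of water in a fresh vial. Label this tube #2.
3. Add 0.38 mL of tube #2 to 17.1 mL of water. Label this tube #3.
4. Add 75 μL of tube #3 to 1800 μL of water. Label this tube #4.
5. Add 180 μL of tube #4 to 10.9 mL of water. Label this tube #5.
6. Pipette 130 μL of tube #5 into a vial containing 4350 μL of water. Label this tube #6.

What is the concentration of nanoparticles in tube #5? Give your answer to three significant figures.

97.7 particles/mL

Step 1: 90 μL brought to 700 μL → factor 700/90 = 7.7778
Step 2: 180 μL + 13.2 mL = 13380 μL total → factor 13380/180 = 74.333
Step 3: 0.38 mL + 17.1 mL = 17.48 mL total → factor 17.48/0.38 = 46
Step 4: 75 μL + 1800 μL = 1875 μL total → factor 1875/75 = 25
Step 5: 180 μL + 10.9 mL = 11080 μL total → factor 11080/180 = 61.556
Dilution factor through tube #5 = 7.7778 × 74.333 × 46 × 25 × 61.556 = 4.0926 × 10^7
[tube #5] = 4.00 × 10^9 particles/mL / 4.0926 × 10^7 = 97.7 particles/mL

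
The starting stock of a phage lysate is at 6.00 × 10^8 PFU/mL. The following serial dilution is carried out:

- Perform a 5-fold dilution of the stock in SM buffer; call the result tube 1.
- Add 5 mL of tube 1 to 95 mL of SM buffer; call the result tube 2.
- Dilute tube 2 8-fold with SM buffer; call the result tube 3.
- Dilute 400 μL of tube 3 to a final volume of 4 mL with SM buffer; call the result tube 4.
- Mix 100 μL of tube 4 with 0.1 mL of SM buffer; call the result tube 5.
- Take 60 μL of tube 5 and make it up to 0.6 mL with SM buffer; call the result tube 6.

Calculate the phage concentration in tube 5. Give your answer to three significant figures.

Step 1: 5-fold → factor 5
Step 2: 5 mL + 95 mL = 100 mL total → factor 100/5 = 20
Step 3: 8-fold → factor 8
Step 4: 400 μL brought to 4 mL → factor 4000/400 = 10
Step 5: 100 μL + 0.1 mL = 200 μL total → factor 200/100 = 2
Dilution factor through tube 5 = 5 × 20 × 8 × 10 × 2 = 16000
[tube 5] = 6.00 × 10^8 PFU/mL / 16000 = 3.75 × 10^4 PFU/mL

3.75 × 10^4 PFU/mL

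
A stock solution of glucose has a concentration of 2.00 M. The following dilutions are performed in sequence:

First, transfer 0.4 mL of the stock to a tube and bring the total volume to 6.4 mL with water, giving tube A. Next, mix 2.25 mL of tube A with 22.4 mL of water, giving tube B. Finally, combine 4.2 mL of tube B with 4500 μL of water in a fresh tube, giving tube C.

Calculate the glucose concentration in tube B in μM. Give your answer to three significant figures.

Step 1: 0.4 mL brought to 6.4 mL → factor 6.4/0.4 = 16
Step 2: 2.25 mL + 22.4 mL = 24.65 mL total → factor 24.65/2.25 = 10.956
Dilution factor through tube B = 16 × 10.956 = 175.29
[tube B] = 2.00 M / 175.29 = 0.01141 M = 1.14 × 10^4 μM

1.14 × 10^4 μM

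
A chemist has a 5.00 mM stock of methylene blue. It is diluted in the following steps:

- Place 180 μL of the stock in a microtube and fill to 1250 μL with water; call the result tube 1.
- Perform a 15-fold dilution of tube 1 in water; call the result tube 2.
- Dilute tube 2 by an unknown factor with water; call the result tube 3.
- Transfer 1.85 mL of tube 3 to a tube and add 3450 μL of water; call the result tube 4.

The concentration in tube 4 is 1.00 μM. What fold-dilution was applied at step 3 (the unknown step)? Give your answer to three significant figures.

16.8-fold

Step 1: 180 μL brought to 1250 μL → factor 1250/180 = 6.9444
Step 2: 15-fold → factor 15
Step 3: unknown factor x
Step 4: 1.85 mL + 3450 μL = 5.3 mL total → factor 5.3/1.85 = 2.8649
Product of known-step factors = 298.42
Overall factor = 5.00 mM / (1.00 μM) = 5000
x = 5000 / 298.42 = 16.8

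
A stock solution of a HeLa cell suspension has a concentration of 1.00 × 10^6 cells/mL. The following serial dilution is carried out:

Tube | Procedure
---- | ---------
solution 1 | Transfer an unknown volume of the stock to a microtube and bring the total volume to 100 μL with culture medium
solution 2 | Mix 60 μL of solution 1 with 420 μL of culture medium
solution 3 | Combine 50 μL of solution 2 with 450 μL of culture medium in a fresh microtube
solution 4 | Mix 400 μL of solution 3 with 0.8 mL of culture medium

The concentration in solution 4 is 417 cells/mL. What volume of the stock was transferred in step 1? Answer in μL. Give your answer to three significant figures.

10.0 μL

Step 1: v brought to 100 μL → factor = 100 μL/v
Step 2: 60 μL + 420 μL = 480 μL total → factor 480/60 = 8
Step 3: 50 μL + 450 μL = 500 μL total → factor 500/50 = 10
Step 4: 400 μL + 0.8 mL = 1200 μL total → factor 1200/400 = 3
Product of known-step factors = 240
Overall factor = 1.00 × 10^6 cells/mL / (417 cells/mL) = 2398.1
Step-1 factor = 2398.1 / 240 = 9.992
v = 100 μL / 9.992 = 10.0 μL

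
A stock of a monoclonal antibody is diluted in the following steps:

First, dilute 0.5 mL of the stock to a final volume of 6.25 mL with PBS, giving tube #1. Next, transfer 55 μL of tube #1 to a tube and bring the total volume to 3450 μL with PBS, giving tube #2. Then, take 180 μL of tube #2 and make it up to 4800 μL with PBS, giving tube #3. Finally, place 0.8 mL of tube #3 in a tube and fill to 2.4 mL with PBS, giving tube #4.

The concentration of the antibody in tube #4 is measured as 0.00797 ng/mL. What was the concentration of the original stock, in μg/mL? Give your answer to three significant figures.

0.500 μg/mL

Step 1: 0.5 mL brought to 6.25 mL → factor 6.25/0.5 = 12.5
Step 2: 55 μL brought to 3450 μL → factor 3450/55 = 62.727
Step 3: 180 μL brought to 4800 μL → factor 4800/180 = 26.667
Step 4: 0.8 mL brought to 2.4 mL → factor 2.4/0.8 = 3
Overall dilution factor = 12.5 × 62.727 × 26.667 × 3 = 62727
Stock = 0.00797 ng/mL × 62727 = 499.9 ng/mL = 0.500 μg/mL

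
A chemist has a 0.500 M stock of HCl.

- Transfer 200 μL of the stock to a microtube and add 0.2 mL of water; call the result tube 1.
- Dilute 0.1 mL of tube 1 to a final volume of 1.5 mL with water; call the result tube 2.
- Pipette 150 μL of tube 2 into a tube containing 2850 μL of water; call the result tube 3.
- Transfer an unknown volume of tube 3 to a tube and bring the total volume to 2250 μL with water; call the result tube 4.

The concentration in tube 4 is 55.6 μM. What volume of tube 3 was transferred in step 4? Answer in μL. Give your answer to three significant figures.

Step 1: 200 μL + 0.2 mL = 400 μL total → factor 400/200 = 2
Step 2: 0.1 mL brought to 1.5 mL → factor 1.5/0.1 = 15
Step 3: 150 μL + 2850 μL = 3000 μL total → factor 3000/150 = 20
Step 4: v brought to 2250 μL → factor = 2250 μL/v
Product of known-step factors = 600
Overall factor = 0.500 M / (55.6 μM) = 8992.8
Step-4 factor = 8992.8 / 600 = 14.988
v = 2250 μL / 14.988 = 150 μL

150 μL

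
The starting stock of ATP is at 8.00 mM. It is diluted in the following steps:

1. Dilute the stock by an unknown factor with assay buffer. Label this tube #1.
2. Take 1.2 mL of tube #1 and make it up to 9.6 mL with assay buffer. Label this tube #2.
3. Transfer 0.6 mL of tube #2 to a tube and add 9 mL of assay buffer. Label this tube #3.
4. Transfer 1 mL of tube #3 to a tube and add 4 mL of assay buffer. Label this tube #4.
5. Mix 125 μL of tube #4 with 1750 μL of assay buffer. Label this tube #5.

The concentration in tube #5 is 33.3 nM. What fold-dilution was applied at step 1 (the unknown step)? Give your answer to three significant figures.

Step 1: unknown factor x
Step 2: 1.2 mL brought to 9.6 mL → factor 9.6/1.2 = 8
Step 3: 0.6 mL + 9 mL = 9.6 mL total → factor 9.6/0.6 = 16
Step 4: 1 mL + 4 mL = 5 mL total → factor 5/1 = 5
Step 5: 125 μL + 1750 μL = 1875 μL total → factor 1875/125 = 15
Product of known-step factors = 9600
Overall factor = 8.00 mM / (33.3 nM) = 2.4024 × 10^5
x = 2.4024 × 10^5 / 9600 = 25.0

25.0-fold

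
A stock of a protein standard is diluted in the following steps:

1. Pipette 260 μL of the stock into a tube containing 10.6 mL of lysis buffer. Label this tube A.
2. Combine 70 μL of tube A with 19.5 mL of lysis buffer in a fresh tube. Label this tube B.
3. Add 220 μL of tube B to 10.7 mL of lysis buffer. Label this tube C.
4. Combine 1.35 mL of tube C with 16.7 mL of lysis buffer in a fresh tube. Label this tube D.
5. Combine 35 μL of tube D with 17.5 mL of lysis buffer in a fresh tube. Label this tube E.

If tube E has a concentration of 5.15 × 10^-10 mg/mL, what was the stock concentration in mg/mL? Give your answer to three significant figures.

2.00 mg/mL

Step 1: 260 μL + 10.6 mL = 10860 μL total → factor 10860/260 = 41.769
Step 2: 70 μL + 19.5 mL = 19570 μL total → factor 19570/70 = 279.57
Step 3: 220 μL + 10.7 mL = 10920 μL total → factor 10920/220 = 49.636
Step 4: 1.35 mL + 16.7 mL = 18.05 mL total → factor 18.05/1.35 = 13.37
Step 5: 35 μL + 17.5 mL = 17535 μL total → factor 17535/35 = 501
Overall dilution factor = 41.769 × 279.57 × 49.636 × 13.37 × 501 = 3.8827 × 10^9
Stock = 5.15 × 10^-10 mg/mL × 3.8827 × 10^9 = 2.00 mg/mL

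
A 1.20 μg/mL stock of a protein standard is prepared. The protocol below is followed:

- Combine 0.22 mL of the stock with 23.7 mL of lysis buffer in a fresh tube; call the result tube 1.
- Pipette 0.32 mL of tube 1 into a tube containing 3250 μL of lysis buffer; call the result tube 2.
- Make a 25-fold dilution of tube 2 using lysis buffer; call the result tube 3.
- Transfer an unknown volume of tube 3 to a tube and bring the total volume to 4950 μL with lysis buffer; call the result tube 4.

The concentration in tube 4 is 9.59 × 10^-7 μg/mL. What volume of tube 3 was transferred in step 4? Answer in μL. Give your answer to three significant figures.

120 μL

Step 1: 0.22 mL + 23.7 mL = 23.92 mL total → factor 23.92/0.22 = 108.73
Step 2: 0.32 mL + 3250 μL = 3.57 mL total → factor 3.57/0.32 = 11.156
Step 3: 25-fold → factor 25
Step 4: v brought to 4950 μL → factor = 4950 μL/v
Product of known-step factors = 30325
Overall factor = 1.20 μg/mL / (9.59 × 10^-7 μg/mL) = 1.2513 × 10^6
Step-4 factor = 1.2513 × 10^6 / 30325 = 41.263
v = 4950 μL / 41.263 = 120 μL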